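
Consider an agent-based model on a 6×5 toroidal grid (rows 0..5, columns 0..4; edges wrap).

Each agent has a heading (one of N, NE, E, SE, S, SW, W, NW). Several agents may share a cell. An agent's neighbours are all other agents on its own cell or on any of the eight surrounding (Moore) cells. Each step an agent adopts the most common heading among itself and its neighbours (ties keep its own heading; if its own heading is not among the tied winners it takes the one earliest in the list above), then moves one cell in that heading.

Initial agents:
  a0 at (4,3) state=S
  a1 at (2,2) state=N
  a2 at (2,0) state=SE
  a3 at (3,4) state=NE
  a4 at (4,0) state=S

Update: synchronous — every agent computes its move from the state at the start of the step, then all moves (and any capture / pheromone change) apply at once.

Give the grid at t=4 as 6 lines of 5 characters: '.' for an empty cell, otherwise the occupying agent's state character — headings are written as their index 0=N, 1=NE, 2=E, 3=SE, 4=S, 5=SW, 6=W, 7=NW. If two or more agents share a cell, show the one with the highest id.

t=1: a0@(5,3):S a1@(1,2):N a2@(3,1):SE a3@(4,4):S a4@(5,0):S
t=2: a0@(0,3):S a1@(0,2):N a2@(4,2):SE a3@(5,4):S a4@(0,0):S
t=3: a0@(1,3):S a1@(5,2):N a2@(5,3):SE a3@(0,4):S a4@(1,0):S
t=4: a0@(2,3):S a1@(4,2):N a2@(0,4):SE a3@(1,4):S a4@(2,0):S

....3
....4
4..4.
.....
..0..
.....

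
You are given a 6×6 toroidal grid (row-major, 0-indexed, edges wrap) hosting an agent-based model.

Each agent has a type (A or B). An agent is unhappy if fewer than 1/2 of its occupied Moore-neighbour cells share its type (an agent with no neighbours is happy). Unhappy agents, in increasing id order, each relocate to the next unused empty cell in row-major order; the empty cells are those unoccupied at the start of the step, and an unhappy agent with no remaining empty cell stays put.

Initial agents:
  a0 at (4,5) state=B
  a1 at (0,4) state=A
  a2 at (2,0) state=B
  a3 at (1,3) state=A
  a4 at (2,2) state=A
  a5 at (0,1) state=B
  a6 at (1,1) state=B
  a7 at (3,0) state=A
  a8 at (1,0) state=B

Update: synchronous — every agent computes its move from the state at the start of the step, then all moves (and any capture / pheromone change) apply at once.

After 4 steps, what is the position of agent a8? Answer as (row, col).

t=1: a0@(0,0):B a1@(0,4):A a2@(2,0):B a3@(1,3):A a4@(2,2):A a5@(0,1):B a6@(1,1):B a7@(0,2):A a8@(1,0):B
t=2: a0@(0,0):B a1@(0,4):A a2@(2,0):B a3@(1,3):A a4@(2,2):A a5@(0,1):B a6@(1,1):B a7@(0,3):A a8@(1,0):B
t=3: (unchanged — steady state)

(1, 0)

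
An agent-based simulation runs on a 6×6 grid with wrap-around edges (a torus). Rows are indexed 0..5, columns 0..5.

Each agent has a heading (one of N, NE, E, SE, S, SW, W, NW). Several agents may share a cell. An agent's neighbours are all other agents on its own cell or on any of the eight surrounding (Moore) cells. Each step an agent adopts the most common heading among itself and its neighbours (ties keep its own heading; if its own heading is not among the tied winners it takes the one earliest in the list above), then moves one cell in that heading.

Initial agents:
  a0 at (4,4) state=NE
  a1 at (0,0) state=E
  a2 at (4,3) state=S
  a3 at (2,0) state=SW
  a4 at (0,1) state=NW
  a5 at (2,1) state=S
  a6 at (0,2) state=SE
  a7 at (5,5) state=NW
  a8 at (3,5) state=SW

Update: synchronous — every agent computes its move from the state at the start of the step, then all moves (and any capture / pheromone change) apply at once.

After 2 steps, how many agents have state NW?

t=1: a0@(3,5):NE a1@(5,5):NW a2@(5,3):S a3@(3,5):SW a4@(5,0):NW a5@(3,1):S a6@(1,3):SE a7@(4,4):NW a8@(4,4):SW
t=2: a0@(4,4):SW a1@(4,4):NW a2@(0,3):S a3@(4,4):SW a4@(4,5):NW a5@(4,1):S a6@(2,4):SE a7@(3,3):NW a8@(5,3):SW

3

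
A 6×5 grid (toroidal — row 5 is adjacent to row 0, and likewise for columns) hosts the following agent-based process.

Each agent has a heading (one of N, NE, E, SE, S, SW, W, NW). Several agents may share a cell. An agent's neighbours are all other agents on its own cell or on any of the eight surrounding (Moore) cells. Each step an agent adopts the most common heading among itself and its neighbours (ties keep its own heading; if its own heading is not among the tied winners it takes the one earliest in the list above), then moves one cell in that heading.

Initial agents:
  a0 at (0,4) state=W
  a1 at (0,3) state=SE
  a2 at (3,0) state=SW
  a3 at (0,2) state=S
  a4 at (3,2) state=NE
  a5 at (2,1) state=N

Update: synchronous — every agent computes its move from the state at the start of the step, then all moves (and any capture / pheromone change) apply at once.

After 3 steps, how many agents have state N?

t=1: a0@(0,3):W a1@(1,4):SE a2@(4,4):SW a3@(1,2):S a4@(2,3):NE a5@(1,1):N
t=2: a0@(0,2):W a1@(2,0):SE a2@(5,3):SW a3@(2,2):S a4@(1,4):NE a5@(0,1):N
t=3: a0@(0,1):W a1@(3,1):SE a2@(0,2):SW a3@(3,2):S a4@(0,0):NE a5@(5,1):N

1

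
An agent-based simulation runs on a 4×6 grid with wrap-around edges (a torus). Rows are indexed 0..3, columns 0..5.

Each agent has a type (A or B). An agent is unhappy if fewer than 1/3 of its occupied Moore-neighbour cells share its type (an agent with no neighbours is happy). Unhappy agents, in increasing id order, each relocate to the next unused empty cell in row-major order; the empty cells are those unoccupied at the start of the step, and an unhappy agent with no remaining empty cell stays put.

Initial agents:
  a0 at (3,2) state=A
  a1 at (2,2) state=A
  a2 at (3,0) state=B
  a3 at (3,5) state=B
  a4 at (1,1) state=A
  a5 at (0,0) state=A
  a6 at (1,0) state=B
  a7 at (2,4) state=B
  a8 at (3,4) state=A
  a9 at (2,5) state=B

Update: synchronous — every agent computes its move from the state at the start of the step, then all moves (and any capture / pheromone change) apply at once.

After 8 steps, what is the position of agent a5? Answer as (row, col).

t=1: a0@(3,2):A a1@(2,2):A a2@(3,0):B a3@(3,5):B a4@(1,1):A a5@(0,1):A a6@(1,0):B a7@(2,4):B a8@(0,2):A a9@(2,5):B
t=2: (unchanged — steady state)

(0, 1)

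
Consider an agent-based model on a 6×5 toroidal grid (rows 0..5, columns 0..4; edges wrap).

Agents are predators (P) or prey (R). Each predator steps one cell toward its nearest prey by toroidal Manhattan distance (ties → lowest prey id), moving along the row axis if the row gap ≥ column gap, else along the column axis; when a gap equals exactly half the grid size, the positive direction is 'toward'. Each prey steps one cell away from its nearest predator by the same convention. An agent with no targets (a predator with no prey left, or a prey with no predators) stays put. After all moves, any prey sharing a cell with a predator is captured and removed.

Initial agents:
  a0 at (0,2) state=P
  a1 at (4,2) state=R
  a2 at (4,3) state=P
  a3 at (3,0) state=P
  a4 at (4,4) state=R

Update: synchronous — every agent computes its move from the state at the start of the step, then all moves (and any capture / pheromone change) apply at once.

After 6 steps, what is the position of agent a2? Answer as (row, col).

t=1: a0@(5,2):P a1@(4,1):R a2@(4,2):P a3@(4,0):P
t=2: a0@(4,2):P a1@(4,0):R a2@(4,1):P a3@(4,1):P
t=3: a0@(4,1):P a1@(4,4):R a2@(4,0):P a3@(4,0):P
t=4: a0@(4,0):P a1@(4,3):R a2@(4,4):P a3@(4,4):P
t=5: a0@(4,4):P a1@(4,2):R a2@(4,3):P a3@(4,3):P
t=6: a0@(4,3):P a1@(4,1):R a2@(4,2):P a3@(4,2):P

(4, 2)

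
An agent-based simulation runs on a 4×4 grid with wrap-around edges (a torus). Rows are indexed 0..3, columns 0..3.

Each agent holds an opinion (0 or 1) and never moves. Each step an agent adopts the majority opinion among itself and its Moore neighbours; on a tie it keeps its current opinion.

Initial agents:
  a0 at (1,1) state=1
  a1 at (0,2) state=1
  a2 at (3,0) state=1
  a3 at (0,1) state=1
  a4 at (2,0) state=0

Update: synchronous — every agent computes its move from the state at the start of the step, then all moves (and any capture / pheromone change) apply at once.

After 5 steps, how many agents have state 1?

t=1: a0@(1,1):1 a1@(0,2):1 a2@(3,0):1 a3@(0,1):1 a4@(2,0):1
t=2: (unchanged — steady state)

5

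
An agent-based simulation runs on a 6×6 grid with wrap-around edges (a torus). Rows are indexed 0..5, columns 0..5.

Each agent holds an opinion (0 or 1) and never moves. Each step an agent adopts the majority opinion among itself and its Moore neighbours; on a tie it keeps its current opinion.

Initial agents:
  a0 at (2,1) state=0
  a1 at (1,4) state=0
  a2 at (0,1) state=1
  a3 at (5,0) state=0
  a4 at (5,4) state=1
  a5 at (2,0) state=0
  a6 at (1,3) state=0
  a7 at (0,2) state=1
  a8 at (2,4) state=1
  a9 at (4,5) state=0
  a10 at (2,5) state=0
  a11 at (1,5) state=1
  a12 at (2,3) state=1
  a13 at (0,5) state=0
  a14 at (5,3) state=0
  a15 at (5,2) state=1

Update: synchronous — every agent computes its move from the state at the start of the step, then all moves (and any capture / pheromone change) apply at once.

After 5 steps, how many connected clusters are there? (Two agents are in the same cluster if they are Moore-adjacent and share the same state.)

t=1: a0@(2,1):0 a1@(1,4):0 a2@(0,1):1 a3@(5,0):0 a4@(5,4):0 a5@(2,0):0 a6@(1,3):1 a7@(0,2):1 a8@(2,4):1 a9@(4,5):0 a10@(2,5):0 a11@(1,5):0 a12@(2,3):1 a13@(0,5):0 a14@(5,3):1 a15@(5,2):1
t=2: (unchanged — steady state)

2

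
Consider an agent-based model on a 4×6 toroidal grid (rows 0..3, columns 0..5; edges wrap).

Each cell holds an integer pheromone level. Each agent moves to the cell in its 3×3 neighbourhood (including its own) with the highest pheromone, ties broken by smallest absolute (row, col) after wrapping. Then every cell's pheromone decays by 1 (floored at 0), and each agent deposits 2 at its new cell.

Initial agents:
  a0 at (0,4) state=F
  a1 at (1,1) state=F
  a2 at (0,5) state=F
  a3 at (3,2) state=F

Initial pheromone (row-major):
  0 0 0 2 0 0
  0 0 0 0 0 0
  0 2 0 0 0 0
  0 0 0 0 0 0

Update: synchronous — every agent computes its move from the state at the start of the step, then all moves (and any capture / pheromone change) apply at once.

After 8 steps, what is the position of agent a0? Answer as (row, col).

t=1: a0@(0,3) a1@(2,1) a2@(0,0) a3@(0,3) | pheromone: 2 0 0 5 0 0 / 0 0 0 0 0 0 / 0 3 0 0 0 0 / 0 0 0 0 0 0
t=2: a0@(0,3) a1@(2,1) a2@(0,0) a3@(0,3) | pheromone: 3 0 0 8 0 0 / 0 0 0 0 0 0 / 0 4 0 0 0 0 / 0 0 0 0 0 0
t=3: a0@(0,3) a1@(2,1) a2@(0,0) a3@(0,3) | pheromone: 4 0 0 11 0 0 / 0 0 0 0 0 0 / 0 5 0 0 0 0 / 0 0 0 0 0 0
t=4: a0@(0,3) a1@(2,1) a2@(0,0) a3@(0,3) | pheromone: 5 0 0 14 0 0 / 0 0 0 0 0 0 / 0 6 0 0 0 0 / 0 0 0 0 0 0
t=5: a0@(0,3) a1@(2,1) a2@(0,0) a3@(0,3) | pheromone: 6 0 0 17 0 0 / 0 0 0 0 0 0 / 0 7 0 0 0 0 / 0 0 0 0 0 0
t=6: a0@(0,3) a1@(2,1) a2@(0,0) a3@(0,3) | pheromone: 7 0 0 20 0 0 / 0 0 0 0 0 0 / 0 8 0 0 0 0 / 0 0 0 0 0 0
t=7: a0@(0,3) a1@(2,1) a2@(0,0) a3@(0,3) | pheromone: 8 0 0 23 0 0 / 0 0 0 0 0 0 / 0 9 0 0 0 0 / 0 0 0 0 0 0
t=8: a0@(0,3) a1@(2,1) a2@(0,0) a3@(0,3) | pheromone: 9 0 0 26 0 0 / 0 0 0 0 0 0 / 0 10 0 0 0 0 / 0 0 0 0 0 0

(0, 3)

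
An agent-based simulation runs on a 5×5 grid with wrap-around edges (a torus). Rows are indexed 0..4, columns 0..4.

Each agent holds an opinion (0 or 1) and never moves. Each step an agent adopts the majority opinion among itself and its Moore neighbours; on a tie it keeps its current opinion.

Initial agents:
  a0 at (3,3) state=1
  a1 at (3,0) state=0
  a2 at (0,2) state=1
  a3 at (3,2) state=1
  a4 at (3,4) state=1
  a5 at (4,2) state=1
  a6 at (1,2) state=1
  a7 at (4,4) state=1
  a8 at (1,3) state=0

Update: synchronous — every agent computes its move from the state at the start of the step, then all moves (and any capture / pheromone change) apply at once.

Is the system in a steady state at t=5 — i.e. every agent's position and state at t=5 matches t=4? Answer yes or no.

yes

t=1: a0@(3,3):1 a1@(3,0):1 a2@(0,2):1 a3@(3,2):1 a4@(3,4):1 a5@(4,2):1 a6@(1,2):1 a7@(4,4):1 a8@(1,3):1
t=2: (unchanged — steady state)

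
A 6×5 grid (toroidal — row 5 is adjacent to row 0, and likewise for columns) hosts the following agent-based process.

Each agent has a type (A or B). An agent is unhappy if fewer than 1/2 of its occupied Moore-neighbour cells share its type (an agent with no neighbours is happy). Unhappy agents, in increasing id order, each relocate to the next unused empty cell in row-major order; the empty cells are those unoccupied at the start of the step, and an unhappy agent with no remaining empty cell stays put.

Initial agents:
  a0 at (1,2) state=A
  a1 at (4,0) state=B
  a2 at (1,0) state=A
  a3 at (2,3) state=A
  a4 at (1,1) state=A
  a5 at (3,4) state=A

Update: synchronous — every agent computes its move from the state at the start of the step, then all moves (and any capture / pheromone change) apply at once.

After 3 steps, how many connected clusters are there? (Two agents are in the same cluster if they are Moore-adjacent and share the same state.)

t=1: a0@(1,2):A a1@(0,0):B a2@(1,0):A a3@(2,3):A a4@(1,1):A a5@(3,4):A
t=2: a0@(1,2):A a1@(0,1):B a2@(1,0):A a3@(2,3):A a4@(1,1):A a5@(3,4):A
t=3: a0@(1,2):A a1@(0,0):B a2@(1,0):A a3@(2,3):A a4@(1,1):A a5@(3,4):A

2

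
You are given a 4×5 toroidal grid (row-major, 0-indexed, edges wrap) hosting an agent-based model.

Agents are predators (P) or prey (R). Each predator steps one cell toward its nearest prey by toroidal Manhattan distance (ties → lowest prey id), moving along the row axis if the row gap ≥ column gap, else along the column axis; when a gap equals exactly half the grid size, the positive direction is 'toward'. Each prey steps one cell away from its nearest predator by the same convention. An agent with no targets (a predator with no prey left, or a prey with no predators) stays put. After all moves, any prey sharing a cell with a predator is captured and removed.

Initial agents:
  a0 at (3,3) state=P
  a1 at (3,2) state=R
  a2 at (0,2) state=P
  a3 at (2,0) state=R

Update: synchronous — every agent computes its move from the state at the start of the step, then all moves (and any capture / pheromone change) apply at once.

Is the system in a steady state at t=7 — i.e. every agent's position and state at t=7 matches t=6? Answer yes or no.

t=1: a0@(3,2):P a1@(3,1):R a2@(3,2):P a3@(2,1):R
t=2: a0@(3,1):P a1@(3,0):R a2@(3,1):P a3@(1,1):R
t=3: a0@(3,0):P a1@(3,4):R a2@(3,0):P a3@(0,1):R
t=4: a0@(3,4):P a1@(3,3):R a2@(3,4):P a3@(1,1):R
t=5: a0@(3,3):P a1@(3,2):R a2@(3,3):P a3@(0,1):R
t=6: a0@(3,2):P a1@(3,1):R a2@(3,2):P a3@(0,0):R
t=7: a0@(3,1):P a1@(3,0):R a2@(3,1):P a3@(0,4):R

no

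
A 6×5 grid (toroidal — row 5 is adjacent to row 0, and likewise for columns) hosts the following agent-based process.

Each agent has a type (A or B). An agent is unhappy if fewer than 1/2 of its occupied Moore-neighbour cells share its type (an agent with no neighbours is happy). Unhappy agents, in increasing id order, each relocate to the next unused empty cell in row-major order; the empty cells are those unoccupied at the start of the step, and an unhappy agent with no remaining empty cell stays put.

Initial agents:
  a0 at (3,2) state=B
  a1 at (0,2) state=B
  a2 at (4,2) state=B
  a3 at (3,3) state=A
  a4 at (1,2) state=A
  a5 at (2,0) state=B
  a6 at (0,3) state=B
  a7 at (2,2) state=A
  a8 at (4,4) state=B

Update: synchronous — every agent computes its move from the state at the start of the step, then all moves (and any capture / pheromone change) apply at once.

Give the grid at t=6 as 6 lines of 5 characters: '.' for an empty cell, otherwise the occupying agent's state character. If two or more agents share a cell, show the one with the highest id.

t=1: a0@(0,0):B a1@(0,2):B a2@(4,2):B a3@(0,1):A a4@(0,4):A a5@(2,0):B a6@(0,3):B a7@(2,2):A a8@(1,0):B
t=2: a0@(1,1):B a1@(0,2):B a2@(4,2):B a3@(1,2):A a4@(1,3):A a5@(2,0):B a6@(0,3):B a7@(2,2):A a8@(1,0):B
t=3: a0@(1,1):B a1@(0,2):B a2@(4,2):B a3@(0,0):A a4@(1,3):A a5@(2,0):B a6@(0,1):B a7@(2,2):A a8@(1,0):B
t=4: a0@(1,1):B a1@(0,2):B a2@(4,2):B a3@(0,3):A a4@(1,3):A a5@(2,0):B a6@(0,1):B a7@(2,2):A a8@(1,0):B
t=5: (unchanged — steady state)

.BBA.
BB.A.
B.A..
.....
..B..
.....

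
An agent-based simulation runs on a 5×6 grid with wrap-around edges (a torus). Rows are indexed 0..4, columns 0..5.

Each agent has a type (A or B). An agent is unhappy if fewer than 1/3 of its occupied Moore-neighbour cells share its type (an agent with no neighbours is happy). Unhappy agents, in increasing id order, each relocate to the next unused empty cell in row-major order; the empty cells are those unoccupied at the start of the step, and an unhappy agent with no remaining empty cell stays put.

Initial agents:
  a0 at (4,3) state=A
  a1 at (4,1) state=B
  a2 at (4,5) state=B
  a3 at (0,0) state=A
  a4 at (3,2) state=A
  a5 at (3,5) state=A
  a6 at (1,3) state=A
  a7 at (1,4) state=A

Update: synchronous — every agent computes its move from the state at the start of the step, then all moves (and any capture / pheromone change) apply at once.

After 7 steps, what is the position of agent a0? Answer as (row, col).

t=1: a0@(4,3):A a1@(0,1):B a2@(0,2):B a3@(0,3):A a4@(3,2):A a5@(0,4):A a6@(1,3):A a7@(1,4):A
t=2: a0@(4,3):A a1@(0,1):B a2@(0,0):B a3@(0,3):A a4@(3,2):A a5@(0,4):A a6@(1,3):A a7@(1,4):A
t=3: (unchanged — steady state)

(4, 3)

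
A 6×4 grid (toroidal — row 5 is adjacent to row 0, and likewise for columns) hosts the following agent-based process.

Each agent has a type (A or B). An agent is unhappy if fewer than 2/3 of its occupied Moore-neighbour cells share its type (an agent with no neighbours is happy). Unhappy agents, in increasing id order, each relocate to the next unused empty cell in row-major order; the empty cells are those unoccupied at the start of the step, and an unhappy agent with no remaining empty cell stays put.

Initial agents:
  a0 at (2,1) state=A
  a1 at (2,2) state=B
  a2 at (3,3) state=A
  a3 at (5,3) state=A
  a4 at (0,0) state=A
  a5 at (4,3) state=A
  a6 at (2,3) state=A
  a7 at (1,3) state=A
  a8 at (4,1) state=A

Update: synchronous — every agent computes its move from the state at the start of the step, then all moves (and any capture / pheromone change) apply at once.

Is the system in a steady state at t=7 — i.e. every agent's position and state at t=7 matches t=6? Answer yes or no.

no

t=1: a0@(0,1):A a1@(0,2):B a2@(3,3):A a3@(5,3):A a4@(0,0):A a5@(4,3):A a6@(2,3):A a7@(1,3):A a8@(4,1):A
t=2: a0@(0,3):A a1@(1,0):B a2@(3,3):A a3@(5,3):A a4@(0,0):A a5@(4,3):A a6@(2,3):A a7@(1,3):A a8@(4,1):A
t=3: a0@(0,3):A a1@(0,1):B a2@(3,3):A a3@(5,3):A a4@(0,0):A a5@(4,3):A a6@(2,3):A a7@(1,3):A a8@(4,1):A
t=4: a0@(0,3):A a1@(0,2):B a2@(3,3):A a3@(5,3):A a4@(0,0):A a5@(4,3):A a6@(2,3):A a7@(1,3):A a8@(4,1):A
t=5: a0@(0,3):A a1@(0,1):B a2@(3,3):A a3@(5,3):A a4@(0,0):A a5@(4,3):A a6@(2,3):A a7@(1,3):A a8@(4,1):A
t=6: a0@(0,3):A a1@(0,2):B a2@(3,3):A a3@(5,3):A a4@(0,0):A a5@(4,3):A a6@(2,3):A a7@(1,3):A a8@(4,1):A
t=7: a0@(0,3):A a1@(0,1):B a2@(3,3):A a3@(5,3):A a4@(0,0):A a5@(4,3):A a6@(2,3):A a7@(1,3):A a8@(4,1):A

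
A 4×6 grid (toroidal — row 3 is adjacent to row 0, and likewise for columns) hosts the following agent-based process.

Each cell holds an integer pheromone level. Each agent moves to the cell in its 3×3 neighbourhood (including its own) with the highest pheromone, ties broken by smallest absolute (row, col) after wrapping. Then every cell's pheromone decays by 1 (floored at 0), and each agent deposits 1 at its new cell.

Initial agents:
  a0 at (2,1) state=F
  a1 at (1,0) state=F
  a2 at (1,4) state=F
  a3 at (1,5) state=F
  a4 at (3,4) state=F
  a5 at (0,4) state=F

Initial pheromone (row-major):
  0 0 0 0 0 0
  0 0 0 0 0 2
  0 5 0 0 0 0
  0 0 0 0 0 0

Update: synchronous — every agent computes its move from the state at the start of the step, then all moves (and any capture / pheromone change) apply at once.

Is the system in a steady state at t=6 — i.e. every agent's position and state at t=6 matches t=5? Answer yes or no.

yes

t=1: a0@(2,1) a1@(2,1) a2@(1,5) a3@(1,5) a4@(0,3) a5@(1,5) | pheromone: 0 0 0 1 0 0 / 0 0 0 0 0 4 / 0 6 0 0 0 0 / 0 0 0 0 0 0
t=2: a0@(2,1) a1@(2,1) a2@(1,5) a3@(1,5) a4@(0,3) a5@(1,5) | pheromone: 0 0 0 1 0 0 / 0 0 0 0 0 6 / 0 7 0 0 0 0 / 0 0 0 0 0 0
t=3: a0@(2,1) a1@(2,1) a2@(1,5) a3@(1,5) a4@(0,3) a5@(1,5) | pheromone: 0 0 0 1 0 0 / 0 0 0 0 0 8 / 0 8 0 0 0 0 / 0 0 0 0 0 0
t=4: a0@(2,1) a1@(2,1) a2@(1,5) a3@(1,5) a4@(0,3) a5@(1,5) | pheromone: 0 0 0 1 0 0 / 0 0 0 0 0 10 / 0 9 0 0 0 0 / 0 0 0 0 0 0
t=5: a0@(2,1) a1@(2,1) a2@(1,5) a3@(1,5) a4@(0,3) a5@(1,5) | pheromone: 0 0 0 1 0 0 / 0 0 0 0 0 12 / 0 10 0 0 0 0 / 0 0 0 0 0 0
t=6: a0@(2,1) a1@(2,1) a2@(1,5) a3@(1,5) a4@(0,3) a5@(1,5) | pheromone: 0 0 0 1 0 0 / 0 0 0 0 0 14 / 0 11 0 0 0 0 / 0 0 0 0 0 0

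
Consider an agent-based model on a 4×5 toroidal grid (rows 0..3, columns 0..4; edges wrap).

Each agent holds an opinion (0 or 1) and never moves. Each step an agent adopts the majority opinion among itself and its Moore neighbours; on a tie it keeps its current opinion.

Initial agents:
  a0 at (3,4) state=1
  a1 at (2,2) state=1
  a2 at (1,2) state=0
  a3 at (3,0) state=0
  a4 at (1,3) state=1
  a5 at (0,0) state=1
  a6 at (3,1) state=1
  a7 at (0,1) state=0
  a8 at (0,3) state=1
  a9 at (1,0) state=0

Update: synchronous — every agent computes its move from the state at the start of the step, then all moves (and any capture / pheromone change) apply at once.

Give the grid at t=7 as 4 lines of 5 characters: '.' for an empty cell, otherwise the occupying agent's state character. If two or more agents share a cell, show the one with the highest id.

t=1: a0@(3,4):1 a1@(2,2):1 a2@(1,2):1 a3@(3,0):1 a4@(1,3):1 a5@(0,0):1 a6@(3,1):1 a7@(0,1):0 a8@(0,3):1 a9@(1,0):0
t=2: a0@(3,4):1 a1@(2,2):1 a2@(1,2):1 a3@(3,0):1 a4@(1,3):1 a5@(0,0):1 a6@(3,1):1 a7@(0,1):1 a8@(0,3):1 a9@(1,0):0
t=3: a0@(3,4):1 a1@(2,2):1 a2@(1,2):1 a3@(3,0):1 a4@(1,3):1 a5@(0,0):1 a6@(3,1):1 a7@(0,1):1 a8@(0,3):1 a9@(1,0):1
t=4: (unchanged — steady state)

11.1.
1.11.
..1..
11..1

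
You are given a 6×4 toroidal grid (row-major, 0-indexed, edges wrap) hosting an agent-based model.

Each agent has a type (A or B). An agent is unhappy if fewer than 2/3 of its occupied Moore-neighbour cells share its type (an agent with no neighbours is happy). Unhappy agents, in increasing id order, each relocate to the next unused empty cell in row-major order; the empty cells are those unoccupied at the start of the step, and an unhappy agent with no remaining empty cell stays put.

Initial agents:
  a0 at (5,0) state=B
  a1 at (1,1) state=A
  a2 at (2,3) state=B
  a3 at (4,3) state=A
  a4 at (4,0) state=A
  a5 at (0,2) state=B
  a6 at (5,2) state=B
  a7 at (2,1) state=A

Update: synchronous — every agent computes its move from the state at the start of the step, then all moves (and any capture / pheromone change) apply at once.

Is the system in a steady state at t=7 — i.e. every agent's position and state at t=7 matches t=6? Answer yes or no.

t=1: a0@(0,0):B a1@(0,1):A a2@(2,3):B a3@(0,3):A a4@(1,0):A a5@(1,2):B a6@(1,3):B a7@(2,1):A
t=2: a0@(0,2):B a1@(1,1):A a2@(2,3):B a3@(2,0):A a4@(2,2):A a5@(3,0):B a6@(3,1):B a7@(3,2):A
t=3: a0@(0,0):B a1@(1,1):A a2@(0,1):B a3@(0,3):A a4@(1,0):A a5@(3,0):B a6@(1,2):B a7@(1,3):A
t=4: a0@(0,2):B a1@(2,0):A a2@(2,1):B a3@(2,2):A a4@(2,3):A a5@(3,0):B a6@(3,1):B a7@(3,2):A
t=5: a0@(0,2):B a1@(0,0):A a2@(0,1):B a3@(0,3):A a4@(2,3):A a5@(1,0):B a6@(1,1):B a7@(1,2):A
t=6: a0@(1,3):B a1@(2,0):A a2@(2,1):B a3@(2,2):A a4@(3,0):A a5@(3,1):B a6@(3,2):B a7@(3,3):A
t=7: a0@(0,0):B a1@(0,1):A a2@(0,2):B a3@(0,3):A a4@(1,0):A a5@(1,1):B a6@(1,2):B a7@(3,3):A

no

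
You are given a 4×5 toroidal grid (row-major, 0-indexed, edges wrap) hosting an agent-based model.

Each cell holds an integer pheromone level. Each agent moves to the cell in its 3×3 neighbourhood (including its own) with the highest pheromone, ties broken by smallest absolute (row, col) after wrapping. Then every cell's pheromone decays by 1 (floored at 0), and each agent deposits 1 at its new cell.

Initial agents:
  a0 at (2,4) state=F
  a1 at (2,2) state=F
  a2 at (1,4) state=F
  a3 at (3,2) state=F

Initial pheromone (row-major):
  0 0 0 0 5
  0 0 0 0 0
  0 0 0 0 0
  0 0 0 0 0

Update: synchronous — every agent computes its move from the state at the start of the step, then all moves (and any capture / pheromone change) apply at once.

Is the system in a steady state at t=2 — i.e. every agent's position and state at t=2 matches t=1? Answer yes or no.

no

t=1: a0@(1,0) a1@(1,1) a2@(0,4) a3@(0,1) | pheromone: 0 1 0 0 5 / 1 1 0 0 0 / 0 0 0 0 0 / 0 0 0 0 0
t=2: a0@(0,4) a1@(0,1) a2@(0,4) a3@(0,1) | pheromone: 0 2 0 0 6 / 0 0 0 0 0 / 0 0 0 0 0 / 0 0 0 0 0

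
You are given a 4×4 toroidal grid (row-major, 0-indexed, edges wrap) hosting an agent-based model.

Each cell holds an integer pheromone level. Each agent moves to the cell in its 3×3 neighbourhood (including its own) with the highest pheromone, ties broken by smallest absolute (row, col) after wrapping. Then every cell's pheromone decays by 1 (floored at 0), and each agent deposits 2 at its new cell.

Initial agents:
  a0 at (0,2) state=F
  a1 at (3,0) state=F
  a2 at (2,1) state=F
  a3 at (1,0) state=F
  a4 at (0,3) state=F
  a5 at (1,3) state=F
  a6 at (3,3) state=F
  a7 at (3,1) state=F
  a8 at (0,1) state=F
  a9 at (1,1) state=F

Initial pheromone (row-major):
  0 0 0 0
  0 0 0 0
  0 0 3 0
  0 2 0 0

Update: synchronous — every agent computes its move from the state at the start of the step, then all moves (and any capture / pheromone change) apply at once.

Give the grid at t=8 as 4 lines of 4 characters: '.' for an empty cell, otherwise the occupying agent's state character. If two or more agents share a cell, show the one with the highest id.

....
....
..F.
....

t=1: a0@(3,1) a1@(3,1) a2@(2,2) a3@(0,0) a4@(0,0) a5@(2,2) a6@(2,2) a7@(2,2) a8@(3,1) a9@(2,2) | pheromone: 4 0 0 0 / 0 0 0 0 / 0 0 12 0 / 0 7 0 0
t=2: a0@(2,2) a1@(2,2) a2@(2,2) a3@(3,1) a4@(3,1) a5@(2,2) a6@(2,2) a7@(2,2) a8@(2,2) a9@(2,2) | pheromone: 3 0 0 0 / 0 0 0 0 / 0 0 27 0 / 0 10 0 0
t=3: a0@(2,2) a1@(2,2) a2@(2,2) a3@(2,2) a4@(2,2) a5@(2,2) a6@(2,2) a7@(2,2) a8@(2,2) a9@(2,2) | pheromone: 2 0 0 0 / 0 0 0 0 / 0 0 46 0 / 0 9 0 0
t=4: a0@(2,2) a1@(2,2) a2@(2,2) a3@(2,2) a4@(2,2) a5@(2,2) a6@(2,2) a7@(2,2) a8@(2,2) a9@(2,2) | pheromone: 1 0 0 0 / 0 0 0 0 / 0 0 65 0 / 0 8 0 0
t=5: a0@(2,2) a1@(2,2) a2@(2,2) a3@(2,2) a4@(2,2) a5@(2,2) a6@(2,2) a7@(2,2) a8@(2,2) a9@(2,2) | pheromone: 0 0 0 0 / 0 0 0 0 / 0 0 84 0 / 0 7 0 0
t=6: a0@(2,2) a1@(2,2) a2@(2,2) a3@(2,2) a4@(2,2) a5@(2,2) a6@(2,2) a7@(2,2) a8@(2,2) a9@(2,2) | pheromone: 0 0 0 0 / 0 0 0 0 / 0 0 103 0 / 0 6 0 0
t=7: a0@(2,2) a1@(2,2) a2@(2,2) a3@(2,2) a4@(2,2) a5@(2,2) a6@(2,2) a7@(2,2) a8@(2,2) a9@(2,2) | pheromone: 0 0 0 0 / 0 0 0 0 / 0 0 122 0 / 0 5 0 0
t=8: a0@(2,2) a1@(2,2) a2@(2,2) a3@(2,2) a4@(2,2) a5@(2,2) a6@(2,2) a7@(2,2) a8@(2,2) a9@(2,2) | pheromone: 0 0 0 0 / 0 0 0 0 / 0 0 141 0 / 0 4 0 0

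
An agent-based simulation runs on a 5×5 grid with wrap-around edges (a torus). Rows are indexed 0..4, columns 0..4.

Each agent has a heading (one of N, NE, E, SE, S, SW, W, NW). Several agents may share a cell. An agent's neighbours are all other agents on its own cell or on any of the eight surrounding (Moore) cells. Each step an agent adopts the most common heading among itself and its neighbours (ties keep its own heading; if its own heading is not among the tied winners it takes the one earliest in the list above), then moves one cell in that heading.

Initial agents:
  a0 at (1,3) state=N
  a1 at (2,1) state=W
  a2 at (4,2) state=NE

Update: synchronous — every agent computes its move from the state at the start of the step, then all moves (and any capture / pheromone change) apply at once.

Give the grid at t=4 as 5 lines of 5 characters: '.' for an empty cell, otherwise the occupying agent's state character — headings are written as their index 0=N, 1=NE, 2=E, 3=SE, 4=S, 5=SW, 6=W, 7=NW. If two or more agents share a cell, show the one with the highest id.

.1...
.....
..60.
.....
.....

t=1: a0@(0,3):N a1@(2,0):W a2@(3,3):NE
t=2: a0@(4,3):N a1@(2,4):W a2@(2,4):NE
t=3: a0@(3,3):N a1@(2,3):W a2@(1,0):NE
t=4: a0@(2,3):N a1@(2,2):W a2@(0,1):NE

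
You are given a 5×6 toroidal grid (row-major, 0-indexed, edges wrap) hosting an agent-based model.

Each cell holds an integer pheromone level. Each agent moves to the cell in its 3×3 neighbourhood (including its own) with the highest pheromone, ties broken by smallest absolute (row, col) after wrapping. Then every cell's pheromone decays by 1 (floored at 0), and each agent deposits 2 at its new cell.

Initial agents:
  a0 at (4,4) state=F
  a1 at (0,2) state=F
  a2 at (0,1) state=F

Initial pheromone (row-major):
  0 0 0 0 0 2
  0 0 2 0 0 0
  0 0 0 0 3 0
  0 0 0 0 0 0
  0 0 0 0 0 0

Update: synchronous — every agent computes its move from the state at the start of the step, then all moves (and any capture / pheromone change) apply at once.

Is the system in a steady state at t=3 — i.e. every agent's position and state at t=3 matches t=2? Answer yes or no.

yes

t=1: a0@(0,5) a1@(1,2) a2@(1,2) | pheromone: 0 0 0 0 0 3 / 0 0 5 0 0 0 / 0 0 0 0 2 0 / 0 0 0 0 0 0 / 0 0 0 0 0 0
t=2: a0@(0,5) a1@(1,2) a2@(1,2) | pheromone: 0 0 0 0 0 4 / 0 0 8 0 0 0 / 0 0 0 0 1 0 / 0 0 0 0 0 0 / 0 0 0 0 0 0
t=3: a0@(0,5) a1@(1,2) a2@(1,2) | pheromone: 0 0 0 0 0 5 / 0 0 11 0 0 0 / 0 0 0 0 0 0 / 0 0 0 0 0 0 / 0 0 0 0 0 0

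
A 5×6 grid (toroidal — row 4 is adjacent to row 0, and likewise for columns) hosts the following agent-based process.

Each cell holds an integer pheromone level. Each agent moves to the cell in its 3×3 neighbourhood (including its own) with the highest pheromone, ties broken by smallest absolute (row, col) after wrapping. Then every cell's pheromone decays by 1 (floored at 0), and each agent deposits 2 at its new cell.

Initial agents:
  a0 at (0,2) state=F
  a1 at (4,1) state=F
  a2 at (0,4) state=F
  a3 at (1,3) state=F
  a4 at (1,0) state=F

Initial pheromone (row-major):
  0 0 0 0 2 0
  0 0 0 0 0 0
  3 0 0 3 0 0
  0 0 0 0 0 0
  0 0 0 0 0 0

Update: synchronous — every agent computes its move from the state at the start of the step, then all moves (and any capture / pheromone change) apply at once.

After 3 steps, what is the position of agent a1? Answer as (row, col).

t=1: a0@(0,1) a1@(0,0) a2@(0,4) a3@(2,3) a4@(2,0) | pheromone: 2 2 0 0 3 0 / 0 0 0 0 0 0 / 4 0 0 4 0 0 / 0 0 0 0 0 0 / 0 0 0 0 0 0
t=2: a0@(0,0) a1@(0,0) a2@(0,4) a3@(2,3) a4@(2,0) | pheromone: 5 1 0 0 4 0 / 0 0 0 0 0 0 / 5 0 0 5 0 0 / 0 0 0 0 0 0 / 0 0 0 0 0 0
t=3: a0@(0,0) a1@(0,0) a2@(0,4) a3@(2,3) a4@(2,0) | pheromone: 8 0 0 0 5 0 / 0 0 0 0 0 0 / 6 0 0 6 0 0 / 0 0 0 0 0 0 / 0 0 0 0 0 0

(0, 0)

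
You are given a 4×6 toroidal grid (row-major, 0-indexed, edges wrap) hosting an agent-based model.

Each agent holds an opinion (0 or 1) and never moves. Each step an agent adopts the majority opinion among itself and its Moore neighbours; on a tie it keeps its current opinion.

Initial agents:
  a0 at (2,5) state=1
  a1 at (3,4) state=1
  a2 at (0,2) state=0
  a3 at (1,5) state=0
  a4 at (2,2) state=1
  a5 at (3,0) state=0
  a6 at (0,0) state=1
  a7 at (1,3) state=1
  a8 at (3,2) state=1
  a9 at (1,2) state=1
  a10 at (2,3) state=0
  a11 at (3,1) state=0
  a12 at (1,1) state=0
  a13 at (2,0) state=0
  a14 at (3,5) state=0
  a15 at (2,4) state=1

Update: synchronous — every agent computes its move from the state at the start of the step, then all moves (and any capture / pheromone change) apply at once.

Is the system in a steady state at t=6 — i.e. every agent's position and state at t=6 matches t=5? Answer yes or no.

yes

t=1: a0@(2,5):0 a1@(3,4):1 a2@(0,2):0 a3@(1,5):1 a4@(2,2):1 a5@(3,0):0 a6@(0,0):0 a7@(1,3):1 a8@(3,2):0 a9@(1,2):1 a10@(2,3):1 a11@(3,1):0 a12@(1,1):0 a13@(2,0):0 a14@(3,5):1 a15@(2,4):1
t=2: a0@(2,5):1 a1@(3,4):1 a2@(0,2):0 a3@(1,5):0 a4@(2,2):1 a5@(3,0):0 a6@(0,0):0 a7@(1,3):1 a8@(3,2):0 a9@(1,2):1 a10@(2,3):1 a11@(3,1):0 a12@(1,1):0 a13@(2,0):0 a14@(3,5):0 a15@(2,4):1
t=3: a0@(2,5):0 a1@(3,4):1 a2@(0,2):0 a3@(1,5):0 a4@(2,2):1 a5@(3,0):0 a6@(0,0):0 a7@(1,3):1 a8@(3,2):0 a9@(1,2):1 a10@(2,3):1 a11@(3,1):0 a12@(1,1):0 a13@(2,0):0 a14@(3,5):0 a15@(2,4):1
t=4: (unchanged — steady state)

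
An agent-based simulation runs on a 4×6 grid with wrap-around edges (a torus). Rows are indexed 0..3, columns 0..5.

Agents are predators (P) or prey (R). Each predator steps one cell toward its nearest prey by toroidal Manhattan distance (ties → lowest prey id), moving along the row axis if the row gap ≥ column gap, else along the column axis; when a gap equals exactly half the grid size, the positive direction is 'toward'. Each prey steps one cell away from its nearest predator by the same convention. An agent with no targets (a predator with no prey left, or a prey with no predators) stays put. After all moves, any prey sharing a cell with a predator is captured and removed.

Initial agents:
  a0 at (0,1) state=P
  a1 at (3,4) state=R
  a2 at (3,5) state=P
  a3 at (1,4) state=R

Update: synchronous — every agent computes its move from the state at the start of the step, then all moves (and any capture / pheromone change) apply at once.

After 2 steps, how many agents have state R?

1

t=1: a0@(0,2):P a1@(3,3):R a2@(3,4):P a3@(0,4):R
t=2: a0@(3,2):P a2@(3,3):P a3@(1,4):R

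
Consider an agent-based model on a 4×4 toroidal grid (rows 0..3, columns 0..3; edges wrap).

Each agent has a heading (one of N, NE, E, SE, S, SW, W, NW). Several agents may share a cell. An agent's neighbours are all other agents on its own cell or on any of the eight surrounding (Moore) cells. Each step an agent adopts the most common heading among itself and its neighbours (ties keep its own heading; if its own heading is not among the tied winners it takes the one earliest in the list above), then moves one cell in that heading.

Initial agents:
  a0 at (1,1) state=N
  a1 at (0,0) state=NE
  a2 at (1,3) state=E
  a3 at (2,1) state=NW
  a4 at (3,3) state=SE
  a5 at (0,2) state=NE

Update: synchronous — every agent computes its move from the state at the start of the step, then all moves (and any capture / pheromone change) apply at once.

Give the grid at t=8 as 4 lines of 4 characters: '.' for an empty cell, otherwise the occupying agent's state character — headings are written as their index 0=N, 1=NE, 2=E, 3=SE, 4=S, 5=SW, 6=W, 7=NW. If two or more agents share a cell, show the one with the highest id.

t=1: a0@(0,2):NE a1@(3,1):NE a2@(0,0):NE a3@(1,0):NW a4@(2,0):NE a5@(3,3):NE
t=2: a0@(3,3):NE a1@(2,2):NE a2@(3,1):NE a3@(0,1):NE a4@(1,1):NE a5@(2,0):NE
t=3: a0@(2,0):NE a1@(1,3):NE a2@(2,2):NE a3@(3,2):NE a4@(0,2):NE a5@(1,1):NE
t=4: a0@(1,1):NE a1@(0,0):NE a2@(1,3):NE a3@(2,3):NE a4@(3,3):NE a5@(0,2):NE
t=5: a0@(0,2):NE a1@(3,1):NE a2@(0,0):NE a3@(1,0):NE a4@(2,0):NE a5@(3,3):NE
t=6: a0@(3,3):NE a1@(2,2):NE a2@(3,1):NE a3@(0,1):NE a4@(1,1):NE a5@(2,0):NE
t=7: a0@(2,0):NE a1@(1,3):NE a2@(2,2):NE a3@(3,2):NE a4@(0,2):NE a5@(1,1):NE
t=8: a0@(1,1):NE a1@(0,0):NE a2@(1,3):NE a3@(2,3):NE a4@(3,3):NE a5@(0,2):NE

1.1.
.1.1
...1
...1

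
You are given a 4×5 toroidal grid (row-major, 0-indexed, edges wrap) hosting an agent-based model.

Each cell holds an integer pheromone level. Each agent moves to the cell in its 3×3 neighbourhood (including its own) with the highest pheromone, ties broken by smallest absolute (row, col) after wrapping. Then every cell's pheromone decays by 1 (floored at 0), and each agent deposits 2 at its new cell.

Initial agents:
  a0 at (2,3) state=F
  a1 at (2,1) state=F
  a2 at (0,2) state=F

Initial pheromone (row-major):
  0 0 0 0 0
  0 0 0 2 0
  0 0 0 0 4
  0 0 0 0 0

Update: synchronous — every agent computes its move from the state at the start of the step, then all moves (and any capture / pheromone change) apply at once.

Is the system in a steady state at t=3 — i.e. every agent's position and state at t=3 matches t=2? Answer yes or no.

t=1: a0@(2,4) a1@(1,0) a2@(1,3) | pheromone: 0 0 0 0 0 / 2 0 0 3 0 / 0 0 0 0 5 / 0 0 0 0 0
t=2: a0@(2,4) a1@(2,4) a2@(2,4) | pheromone: 0 0 0 0 0 / 1 0 0 2 0 / 0 0 0 0 10 / 0 0 0 0 0
t=3: a0@(2,4) a1@(2,4) a2@(2,4) | pheromone: 0 0 0 0 0 / 0 0 0 1 0 / 0 0 0 0 15 / 0 0 0 0 0

yes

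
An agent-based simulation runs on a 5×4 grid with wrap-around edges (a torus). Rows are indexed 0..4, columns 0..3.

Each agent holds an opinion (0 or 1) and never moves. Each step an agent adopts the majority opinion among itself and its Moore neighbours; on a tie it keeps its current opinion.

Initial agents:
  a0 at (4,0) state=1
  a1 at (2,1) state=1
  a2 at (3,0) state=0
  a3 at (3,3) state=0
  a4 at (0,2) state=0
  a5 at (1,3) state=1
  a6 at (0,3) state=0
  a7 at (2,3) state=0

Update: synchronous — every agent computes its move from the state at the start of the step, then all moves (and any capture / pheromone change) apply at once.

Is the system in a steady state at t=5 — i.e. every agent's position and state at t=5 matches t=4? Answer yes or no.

yes

t=1: a0@(4,0):0 a1@(2,1):1 a2@(3,0):0 a3@(3,3):0 a4@(0,2):0 a5@(1,3):0 a6@(0,3):0 a7@(2,3):0
t=2: (unchanged — steady state)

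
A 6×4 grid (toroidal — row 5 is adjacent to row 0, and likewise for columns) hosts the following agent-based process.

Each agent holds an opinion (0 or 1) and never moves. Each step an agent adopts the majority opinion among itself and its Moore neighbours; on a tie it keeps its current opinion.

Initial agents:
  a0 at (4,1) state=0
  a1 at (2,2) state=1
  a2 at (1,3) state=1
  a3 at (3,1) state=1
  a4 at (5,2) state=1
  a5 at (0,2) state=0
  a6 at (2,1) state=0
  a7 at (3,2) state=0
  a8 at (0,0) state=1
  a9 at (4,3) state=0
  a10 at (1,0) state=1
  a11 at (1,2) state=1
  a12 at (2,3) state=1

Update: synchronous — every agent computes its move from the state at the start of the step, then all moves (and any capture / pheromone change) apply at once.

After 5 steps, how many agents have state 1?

8

t=1: a0@(4,1):0 a1@(2,2):1 a2@(1,3):1 a3@(3,1):0 a4@(5,2):0 a5@(0,2):1 a6@(2,1):1 a7@(3,2):0 a8@(0,0):1 a9@(4,3):0 a10@(1,0):1 a11@(1,2):1 a12@(2,3):1
t=2: (unchanged — steady state)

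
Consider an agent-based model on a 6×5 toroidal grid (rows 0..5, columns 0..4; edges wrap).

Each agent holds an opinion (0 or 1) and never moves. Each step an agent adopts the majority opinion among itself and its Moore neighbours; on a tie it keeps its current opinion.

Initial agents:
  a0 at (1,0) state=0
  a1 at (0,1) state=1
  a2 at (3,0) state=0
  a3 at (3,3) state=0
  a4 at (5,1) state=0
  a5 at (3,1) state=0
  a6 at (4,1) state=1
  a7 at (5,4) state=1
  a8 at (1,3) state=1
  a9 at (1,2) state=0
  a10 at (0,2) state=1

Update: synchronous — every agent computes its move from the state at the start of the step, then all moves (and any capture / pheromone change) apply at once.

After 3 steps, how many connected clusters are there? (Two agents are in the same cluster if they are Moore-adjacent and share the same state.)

t=1: a0@(1,0):0 a1@(0,1):0 a2@(3,0):0 a3@(3,3):0 a4@(5,1):1 a5@(3,1):0 a6@(4,1):0 a7@(5,4):1 a8@(1,3):1 a9@(1,2):1 a10@(0,2):1
t=2: a0@(1,0):0 a1@(0,1):1 a2@(3,0):0 a3@(3,3):0 a4@(5,1):1 a5@(3,1):0 a6@(4,1):0 a7@(5,4):1 a8@(1,3):1 a9@(1,2):1 a10@(0,2):1
t=3: (unchanged — steady state)

5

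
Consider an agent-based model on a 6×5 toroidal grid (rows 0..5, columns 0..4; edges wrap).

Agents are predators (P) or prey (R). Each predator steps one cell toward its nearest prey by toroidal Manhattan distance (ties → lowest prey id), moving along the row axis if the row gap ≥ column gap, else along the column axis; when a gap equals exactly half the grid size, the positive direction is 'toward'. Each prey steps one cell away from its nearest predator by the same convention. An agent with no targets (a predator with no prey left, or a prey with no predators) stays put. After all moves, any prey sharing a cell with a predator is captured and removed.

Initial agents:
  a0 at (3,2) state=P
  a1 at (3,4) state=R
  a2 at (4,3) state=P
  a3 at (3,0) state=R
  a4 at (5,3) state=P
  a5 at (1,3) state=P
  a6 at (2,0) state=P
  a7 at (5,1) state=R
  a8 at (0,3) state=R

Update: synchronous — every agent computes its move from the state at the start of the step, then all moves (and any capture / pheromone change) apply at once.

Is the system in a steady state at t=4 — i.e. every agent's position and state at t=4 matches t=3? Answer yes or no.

t=1: a0@(3,3):P a2@(3,3):P a3@(4,0):R a4@(0,3):P a5@(0,3):P a6@(3,0):P a7@(5,0):R a8@(1,3):R
t=2: a0@(2,3):P a2@(2,3):P a3@(5,0):R a4@(1,3):P a5@(1,3):P a6@(4,0):P a7@(0,0):R
t=3: a0@(1,3):P a2@(1,3):P a3@(0,0):R a4@(1,4):P a5@(1,4):P a6@(5,0):P a7@(1,0):R
t=4: a0@(1,4):P a2@(1,4):P a4@(1,0):P a5@(1,0):P a6@(0,0):P a7@(1,1):R

no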